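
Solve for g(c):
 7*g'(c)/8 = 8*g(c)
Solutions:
 g(c) = C1*exp(64*c/7)


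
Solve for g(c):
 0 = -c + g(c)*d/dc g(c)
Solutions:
 g(c) = -sqrt(C1 + c^2)
 g(c) = sqrt(C1 + c^2)


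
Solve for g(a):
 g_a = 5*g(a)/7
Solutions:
 g(a) = C1*exp(5*a/7)


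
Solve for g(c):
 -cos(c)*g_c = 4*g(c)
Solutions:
 g(c) = C1*(sin(c)^2 - 2*sin(c) + 1)/(sin(c)^2 + 2*sin(c) + 1)


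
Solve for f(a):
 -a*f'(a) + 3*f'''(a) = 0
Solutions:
 f(a) = C1 + Integral(C2*airyai(3^(2/3)*a/3) + C3*airybi(3^(2/3)*a/3), a)


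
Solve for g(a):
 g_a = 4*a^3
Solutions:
 g(a) = C1 + a^4


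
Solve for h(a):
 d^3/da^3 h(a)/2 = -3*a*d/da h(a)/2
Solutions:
 h(a) = C1 + Integral(C2*airyai(-3^(1/3)*a) + C3*airybi(-3^(1/3)*a), a)


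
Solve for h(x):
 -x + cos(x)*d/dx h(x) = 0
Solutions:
 h(x) = C1 + Integral(x/cos(x), x)


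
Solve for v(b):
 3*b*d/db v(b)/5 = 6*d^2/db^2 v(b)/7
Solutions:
 v(b) = C1 + C2*erfi(sqrt(35)*b/10)


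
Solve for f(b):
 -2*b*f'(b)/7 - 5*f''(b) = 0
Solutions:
 f(b) = C1 + C2*erf(sqrt(35)*b/35)


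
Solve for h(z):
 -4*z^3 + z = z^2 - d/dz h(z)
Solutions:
 h(z) = C1 + z^4 + z^3/3 - z^2/2


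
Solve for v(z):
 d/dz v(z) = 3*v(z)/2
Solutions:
 v(z) = C1*exp(3*z/2)


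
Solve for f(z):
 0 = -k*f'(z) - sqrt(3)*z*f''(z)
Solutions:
 f(z) = C1 + z^(-sqrt(3)*re(k)/3 + 1)*(C2*sin(sqrt(3)*log(z)*Abs(im(k))/3) + C3*cos(sqrt(3)*log(z)*im(k)/3))


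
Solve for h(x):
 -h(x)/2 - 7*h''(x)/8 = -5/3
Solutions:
 h(x) = C1*sin(2*sqrt(7)*x/7) + C2*cos(2*sqrt(7)*x/7) + 10/3


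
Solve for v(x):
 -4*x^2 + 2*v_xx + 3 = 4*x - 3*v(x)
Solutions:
 v(x) = C1*sin(sqrt(6)*x/2) + C2*cos(sqrt(6)*x/2) + 4*x^2/3 + 4*x/3 - 25/9


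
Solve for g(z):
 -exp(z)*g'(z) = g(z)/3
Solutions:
 g(z) = C1*exp(exp(-z)/3)


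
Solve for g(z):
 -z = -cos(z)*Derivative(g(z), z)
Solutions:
 g(z) = C1 + Integral(z/cos(z), z)


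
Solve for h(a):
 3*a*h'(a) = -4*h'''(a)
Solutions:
 h(a) = C1 + Integral(C2*airyai(-6^(1/3)*a/2) + C3*airybi(-6^(1/3)*a/2), a)


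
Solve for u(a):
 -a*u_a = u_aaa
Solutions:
 u(a) = C1 + Integral(C2*airyai(-a) + C3*airybi(-a), a)


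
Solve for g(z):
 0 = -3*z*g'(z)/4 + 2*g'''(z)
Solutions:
 g(z) = C1 + Integral(C2*airyai(3^(1/3)*z/2) + C3*airybi(3^(1/3)*z/2), z)


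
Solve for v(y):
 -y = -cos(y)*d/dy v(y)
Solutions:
 v(y) = C1 + Integral(y/cos(y), y)


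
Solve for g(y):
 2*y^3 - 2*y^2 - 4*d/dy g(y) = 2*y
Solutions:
 g(y) = C1 + y^4/8 - y^3/6 - y^2/4


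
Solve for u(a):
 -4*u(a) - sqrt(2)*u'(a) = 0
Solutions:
 u(a) = C1*exp(-2*sqrt(2)*a)


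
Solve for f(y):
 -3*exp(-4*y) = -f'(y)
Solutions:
 f(y) = C1 - 3*exp(-4*y)/4


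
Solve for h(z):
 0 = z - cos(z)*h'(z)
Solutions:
 h(z) = C1 + Integral(z/cos(z), z)


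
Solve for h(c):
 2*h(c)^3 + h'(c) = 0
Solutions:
 h(c) = -sqrt(2)*sqrt(-1/(C1 - 2*c))/2
 h(c) = sqrt(2)*sqrt(-1/(C1 - 2*c))/2


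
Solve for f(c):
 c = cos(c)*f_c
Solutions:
 f(c) = C1 + Integral(c/cos(c), c)


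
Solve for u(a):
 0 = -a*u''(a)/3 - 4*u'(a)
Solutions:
 u(a) = C1 + C2/a^11


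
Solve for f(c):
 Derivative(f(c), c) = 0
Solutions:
 f(c) = C1


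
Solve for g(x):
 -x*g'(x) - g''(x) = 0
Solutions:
 g(x) = C1 + C2*erf(sqrt(2)*x/2)


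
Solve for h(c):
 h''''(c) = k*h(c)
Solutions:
 h(c) = C1*exp(-c*k^(1/4)) + C2*exp(c*k^(1/4)) + C3*exp(-I*c*k^(1/4)) + C4*exp(I*c*k^(1/4))


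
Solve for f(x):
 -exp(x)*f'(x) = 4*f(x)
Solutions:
 f(x) = C1*exp(4*exp(-x))


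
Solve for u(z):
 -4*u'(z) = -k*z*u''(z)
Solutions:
 u(z) = C1 + z^(((re(k) + 4)*re(k) + im(k)^2)/(re(k)^2 + im(k)^2))*(C2*sin(4*log(z)*Abs(im(k))/(re(k)^2 + im(k)^2)) + C3*cos(4*log(z)*im(k)/(re(k)^2 + im(k)^2)))


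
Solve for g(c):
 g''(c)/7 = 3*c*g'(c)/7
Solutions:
 g(c) = C1 + C2*erfi(sqrt(6)*c/2)


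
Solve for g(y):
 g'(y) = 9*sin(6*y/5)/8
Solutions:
 g(y) = C1 - 15*cos(6*y/5)/16


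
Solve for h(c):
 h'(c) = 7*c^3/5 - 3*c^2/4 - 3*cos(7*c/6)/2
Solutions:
 h(c) = C1 + 7*c^4/20 - c^3/4 - 9*sin(7*c/6)/7


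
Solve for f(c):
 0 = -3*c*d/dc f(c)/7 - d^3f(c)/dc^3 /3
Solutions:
 f(c) = C1 + Integral(C2*airyai(-21^(2/3)*c/7) + C3*airybi(-21^(2/3)*c/7), c)


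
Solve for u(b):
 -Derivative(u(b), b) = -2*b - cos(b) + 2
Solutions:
 u(b) = C1 + b^2 - 2*b + sin(b)


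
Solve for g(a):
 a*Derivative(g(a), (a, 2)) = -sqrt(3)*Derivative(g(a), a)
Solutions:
 g(a) = C1 + C2*a^(1 - sqrt(3))


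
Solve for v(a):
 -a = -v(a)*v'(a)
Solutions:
 v(a) = -sqrt(C1 + a^2)
 v(a) = sqrt(C1 + a^2)


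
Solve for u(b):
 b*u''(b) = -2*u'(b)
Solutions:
 u(b) = C1 + C2/b


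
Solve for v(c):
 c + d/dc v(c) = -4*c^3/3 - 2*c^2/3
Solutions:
 v(c) = C1 - c^4/3 - 2*c^3/9 - c^2/2


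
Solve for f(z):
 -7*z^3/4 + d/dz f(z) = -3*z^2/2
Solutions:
 f(z) = C1 + 7*z^4/16 - z^3/2


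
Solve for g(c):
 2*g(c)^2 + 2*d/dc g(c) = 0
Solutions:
 g(c) = 1/(C1 + c)


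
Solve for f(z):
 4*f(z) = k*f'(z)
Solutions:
 f(z) = C1*exp(4*z/k)


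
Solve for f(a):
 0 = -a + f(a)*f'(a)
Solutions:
 f(a) = -sqrt(C1 + a^2)
 f(a) = sqrt(C1 + a^2)


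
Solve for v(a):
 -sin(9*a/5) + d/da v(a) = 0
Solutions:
 v(a) = C1 - 5*cos(9*a/5)/9


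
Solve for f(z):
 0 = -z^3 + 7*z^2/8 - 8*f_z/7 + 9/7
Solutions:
 f(z) = C1 - 7*z^4/32 + 49*z^3/192 + 9*z/8


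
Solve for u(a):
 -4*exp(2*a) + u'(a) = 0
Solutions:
 u(a) = C1 + 2*exp(2*a)


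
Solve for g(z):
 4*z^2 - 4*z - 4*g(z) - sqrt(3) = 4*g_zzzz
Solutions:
 g(z) = z^2 - z + (C1*sin(sqrt(2)*z/2) + C2*cos(sqrt(2)*z/2))*exp(-sqrt(2)*z/2) + (C3*sin(sqrt(2)*z/2) + C4*cos(sqrt(2)*z/2))*exp(sqrt(2)*z/2) - sqrt(3)/4


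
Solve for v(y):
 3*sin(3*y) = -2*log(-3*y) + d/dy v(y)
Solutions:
 v(y) = C1 + 2*y*log(-y) - 2*y + 2*y*log(3) - cos(3*y)


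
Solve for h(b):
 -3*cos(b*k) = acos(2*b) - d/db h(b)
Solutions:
 h(b) = C1 + b*acos(2*b) - sqrt(1 - 4*b^2)/2 + 3*Piecewise((sin(b*k)/k, Ne(k, 0)), (b, True))


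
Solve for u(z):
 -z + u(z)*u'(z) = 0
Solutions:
 u(z) = -sqrt(C1 + z^2)
 u(z) = sqrt(C1 + z^2)


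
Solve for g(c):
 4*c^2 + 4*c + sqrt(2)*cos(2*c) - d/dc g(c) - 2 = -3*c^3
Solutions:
 g(c) = C1 + 3*c^4/4 + 4*c^3/3 + 2*c^2 - 2*c + sqrt(2)*sin(2*c)/2


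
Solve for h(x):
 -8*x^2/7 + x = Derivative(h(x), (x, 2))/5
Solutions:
 h(x) = C1 + C2*x - 10*x^4/21 + 5*x^3/6


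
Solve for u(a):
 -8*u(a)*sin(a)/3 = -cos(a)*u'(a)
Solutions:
 u(a) = C1/cos(a)^(8/3)


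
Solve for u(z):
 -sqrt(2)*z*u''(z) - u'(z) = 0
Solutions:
 u(z) = C1 + C2*z^(1 - sqrt(2)/2)


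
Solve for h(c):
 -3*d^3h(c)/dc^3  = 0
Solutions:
 h(c) = C1 + C2*c + C3*c^2


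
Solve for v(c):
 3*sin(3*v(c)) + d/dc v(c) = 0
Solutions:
 v(c) = -acos((-C1 - exp(18*c))/(C1 - exp(18*c)))/3 + 2*pi/3
 v(c) = acos((-C1 - exp(18*c))/(C1 - exp(18*c)))/3


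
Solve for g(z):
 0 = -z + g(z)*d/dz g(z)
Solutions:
 g(z) = -sqrt(C1 + z^2)
 g(z) = sqrt(C1 + z^2)


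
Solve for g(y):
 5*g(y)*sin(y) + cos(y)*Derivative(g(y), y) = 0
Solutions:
 g(y) = C1*cos(y)^5


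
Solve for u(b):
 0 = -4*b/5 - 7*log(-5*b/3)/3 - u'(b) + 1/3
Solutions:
 u(b) = C1 - 2*b^2/5 - 7*b*log(-b)/3 + b*(-7*log(5) + 7*log(3) + 8)/3


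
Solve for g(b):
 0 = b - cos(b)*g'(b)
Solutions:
 g(b) = C1 + Integral(b/cos(b), b)


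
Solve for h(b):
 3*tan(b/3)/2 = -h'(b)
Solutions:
 h(b) = C1 + 9*log(cos(b/3))/2


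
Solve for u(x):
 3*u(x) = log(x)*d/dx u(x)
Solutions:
 u(x) = C1*exp(3*li(x))


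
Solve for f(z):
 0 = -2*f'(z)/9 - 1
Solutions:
 f(z) = C1 - 9*z/2


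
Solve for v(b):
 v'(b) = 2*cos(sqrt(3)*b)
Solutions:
 v(b) = C1 + 2*sqrt(3)*sin(sqrt(3)*b)/3


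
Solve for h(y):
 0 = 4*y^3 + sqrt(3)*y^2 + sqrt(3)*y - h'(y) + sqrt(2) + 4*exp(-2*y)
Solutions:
 h(y) = C1 + y^4 + sqrt(3)*y^3/3 + sqrt(3)*y^2/2 + sqrt(2)*y - 2*exp(-2*y)


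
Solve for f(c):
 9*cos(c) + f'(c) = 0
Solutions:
 f(c) = C1 - 9*sin(c)


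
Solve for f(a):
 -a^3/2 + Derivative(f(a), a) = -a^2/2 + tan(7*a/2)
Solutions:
 f(a) = C1 + a^4/8 - a^3/6 - 2*log(cos(7*a/2))/7


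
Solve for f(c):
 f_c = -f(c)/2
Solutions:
 f(c) = C1*exp(-c/2)


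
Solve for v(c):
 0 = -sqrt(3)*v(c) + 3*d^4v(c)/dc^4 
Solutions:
 v(c) = C1*exp(-3^(7/8)*c/3) + C2*exp(3^(7/8)*c/3) + C3*sin(3^(7/8)*c/3) + C4*cos(3^(7/8)*c/3)


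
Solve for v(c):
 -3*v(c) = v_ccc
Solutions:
 v(c) = C3*exp(-3^(1/3)*c) + (C1*sin(3^(5/6)*c/2) + C2*cos(3^(5/6)*c/2))*exp(3^(1/3)*c/2)


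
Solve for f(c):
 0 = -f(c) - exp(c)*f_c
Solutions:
 f(c) = C1*exp(exp(-c))


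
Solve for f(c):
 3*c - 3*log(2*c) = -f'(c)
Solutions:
 f(c) = C1 - 3*c^2/2 + 3*c*log(c) - 3*c + c*log(8)


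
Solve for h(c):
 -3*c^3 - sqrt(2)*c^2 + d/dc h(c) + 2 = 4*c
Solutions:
 h(c) = C1 + 3*c^4/4 + sqrt(2)*c^3/3 + 2*c^2 - 2*c


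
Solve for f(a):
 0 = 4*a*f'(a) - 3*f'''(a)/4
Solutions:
 f(a) = C1 + Integral(C2*airyai(2*2^(1/3)*3^(2/3)*a/3) + C3*airybi(2*2^(1/3)*3^(2/3)*a/3), a)


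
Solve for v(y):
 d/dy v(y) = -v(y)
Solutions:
 v(y) = C1*exp(-y)


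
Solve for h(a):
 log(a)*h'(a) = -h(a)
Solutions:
 h(a) = C1*exp(-li(a))


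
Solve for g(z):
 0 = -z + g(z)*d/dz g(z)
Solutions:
 g(z) = -sqrt(C1 + z^2)
 g(z) = sqrt(C1 + z^2)


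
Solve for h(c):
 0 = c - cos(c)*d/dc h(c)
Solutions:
 h(c) = C1 + Integral(c/cos(c), c)


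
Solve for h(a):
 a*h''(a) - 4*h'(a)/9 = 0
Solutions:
 h(a) = C1 + C2*a^(13/9)


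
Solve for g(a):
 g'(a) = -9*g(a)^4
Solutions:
 g(a) = (-3^(2/3) - 3*3^(1/6)*I)*(1/(C1 + 9*a))^(1/3)/6
 g(a) = (-3^(2/3) + 3*3^(1/6)*I)*(1/(C1 + 9*a))^(1/3)/6
 g(a) = (1/(C1 + 27*a))^(1/3)


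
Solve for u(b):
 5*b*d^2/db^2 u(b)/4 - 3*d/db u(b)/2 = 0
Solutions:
 u(b) = C1 + C2*b^(11/5)


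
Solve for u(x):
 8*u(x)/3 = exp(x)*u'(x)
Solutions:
 u(x) = C1*exp(-8*exp(-x)/3)


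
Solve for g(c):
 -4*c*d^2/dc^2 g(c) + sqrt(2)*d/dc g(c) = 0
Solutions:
 g(c) = C1 + C2*c^(sqrt(2)/4 + 1)


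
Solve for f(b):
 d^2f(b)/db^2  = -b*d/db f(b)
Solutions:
 f(b) = C1 + C2*erf(sqrt(2)*b/2)


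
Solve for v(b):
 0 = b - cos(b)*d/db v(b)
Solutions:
 v(b) = C1 + Integral(b/cos(b), b)


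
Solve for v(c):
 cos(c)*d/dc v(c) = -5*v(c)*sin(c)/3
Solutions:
 v(c) = C1*cos(c)^(5/3)


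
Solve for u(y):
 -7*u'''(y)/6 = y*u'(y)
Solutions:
 u(y) = C1 + Integral(C2*airyai(-6^(1/3)*7^(2/3)*y/7) + C3*airybi(-6^(1/3)*7^(2/3)*y/7), y)


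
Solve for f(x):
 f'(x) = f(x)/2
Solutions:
 f(x) = C1*exp(x/2)


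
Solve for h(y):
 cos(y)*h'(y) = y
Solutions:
 h(y) = C1 + Integral(y/cos(y), y)


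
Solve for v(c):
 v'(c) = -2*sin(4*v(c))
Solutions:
 v(c) = -acos((-C1 - exp(16*c))/(C1 - exp(16*c)))/4 + pi/2
 v(c) = acos((-C1 - exp(16*c))/(C1 - exp(16*c)))/4


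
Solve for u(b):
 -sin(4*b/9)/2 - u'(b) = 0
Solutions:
 u(b) = C1 + 9*cos(4*b/9)/8


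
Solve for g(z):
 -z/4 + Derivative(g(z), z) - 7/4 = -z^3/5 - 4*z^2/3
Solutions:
 g(z) = C1 - z^4/20 - 4*z^3/9 + z^2/8 + 7*z/4


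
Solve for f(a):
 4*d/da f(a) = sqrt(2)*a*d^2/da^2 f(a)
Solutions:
 f(a) = C1 + C2*a^(1 + 2*sqrt(2))


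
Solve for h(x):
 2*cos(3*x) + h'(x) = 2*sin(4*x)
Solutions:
 h(x) = C1 - 2*sin(3*x)/3 - cos(4*x)/2


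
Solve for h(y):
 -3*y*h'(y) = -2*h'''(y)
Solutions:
 h(y) = C1 + Integral(C2*airyai(2^(2/3)*3^(1/3)*y/2) + C3*airybi(2^(2/3)*3^(1/3)*y/2), y)


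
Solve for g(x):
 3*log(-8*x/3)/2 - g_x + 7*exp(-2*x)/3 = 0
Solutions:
 g(x) = C1 + 3*x*log(-x)/2 + 3*x*(-log(3) - 1 + 3*log(2))/2 - 7*exp(-2*x)/6


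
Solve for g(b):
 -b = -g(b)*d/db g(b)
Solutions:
 g(b) = -sqrt(C1 + b^2)
 g(b) = sqrt(C1 + b^2)


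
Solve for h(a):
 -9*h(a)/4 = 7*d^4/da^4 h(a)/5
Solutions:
 h(a) = (C1*sin(sqrt(3)*5^(1/4)*7^(3/4)*a/14) + C2*cos(sqrt(3)*5^(1/4)*7^(3/4)*a/14))*exp(-sqrt(3)*5^(1/4)*7^(3/4)*a/14) + (C3*sin(sqrt(3)*5^(1/4)*7^(3/4)*a/14) + C4*cos(sqrt(3)*5^(1/4)*7^(3/4)*a/14))*exp(sqrt(3)*5^(1/4)*7^(3/4)*a/14)


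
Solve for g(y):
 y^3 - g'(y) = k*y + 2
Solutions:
 g(y) = C1 - k*y^2/2 + y^4/4 - 2*y


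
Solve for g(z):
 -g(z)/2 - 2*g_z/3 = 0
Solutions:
 g(z) = C1*exp(-3*z/4)


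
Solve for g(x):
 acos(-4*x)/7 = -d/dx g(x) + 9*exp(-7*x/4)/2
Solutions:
 g(x) = C1 - x*acos(-4*x)/7 - sqrt(1 - 16*x^2)/28 - 18*exp(-7*x/4)/7


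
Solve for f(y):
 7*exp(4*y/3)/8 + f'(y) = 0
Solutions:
 f(y) = C1 - 21*exp(4*y/3)/32


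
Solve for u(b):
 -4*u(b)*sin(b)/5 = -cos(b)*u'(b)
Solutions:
 u(b) = C1/cos(b)^(4/5)


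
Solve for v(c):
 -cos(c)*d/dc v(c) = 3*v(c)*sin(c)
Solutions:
 v(c) = C1*cos(c)^3


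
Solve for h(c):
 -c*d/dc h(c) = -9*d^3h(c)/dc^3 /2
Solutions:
 h(c) = C1 + Integral(C2*airyai(6^(1/3)*c/3) + C3*airybi(6^(1/3)*c/3), c)


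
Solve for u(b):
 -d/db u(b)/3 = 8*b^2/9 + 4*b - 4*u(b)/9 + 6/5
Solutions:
 u(b) = C1*exp(4*b/3) + 2*b^2 + 12*b + 117/10


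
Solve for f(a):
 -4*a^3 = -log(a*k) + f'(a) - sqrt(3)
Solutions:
 f(a) = C1 - a^4 + a*log(a*k) + a*(-1 + sqrt(3))


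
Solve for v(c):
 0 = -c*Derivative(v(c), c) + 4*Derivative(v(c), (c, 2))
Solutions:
 v(c) = C1 + C2*erfi(sqrt(2)*c/4)


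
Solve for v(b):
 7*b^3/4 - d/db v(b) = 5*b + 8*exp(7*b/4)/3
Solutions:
 v(b) = C1 + 7*b^4/16 - 5*b^2/2 - 32*exp(7*b/4)/21


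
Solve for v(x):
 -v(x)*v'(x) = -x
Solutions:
 v(x) = -sqrt(C1 + x^2)
 v(x) = sqrt(C1 + x^2)


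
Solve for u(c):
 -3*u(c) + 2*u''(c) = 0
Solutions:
 u(c) = C1*exp(-sqrt(6)*c/2) + C2*exp(sqrt(6)*c/2)


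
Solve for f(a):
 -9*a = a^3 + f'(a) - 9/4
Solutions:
 f(a) = C1 - a^4/4 - 9*a^2/2 + 9*a/4


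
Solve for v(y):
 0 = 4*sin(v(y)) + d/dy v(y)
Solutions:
 v(y) = -acos((-C1 - exp(8*y))/(C1 - exp(8*y))) + 2*pi
 v(y) = acos((-C1 - exp(8*y))/(C1 - exp(8*y)))


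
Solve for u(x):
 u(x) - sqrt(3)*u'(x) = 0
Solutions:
 u(x) = C1*exp(sqrt(3)*x/3)


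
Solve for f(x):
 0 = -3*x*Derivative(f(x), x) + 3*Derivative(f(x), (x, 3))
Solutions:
 f(x) = C1 + Integral(C2*airyai(x) + C3*airybi(x), x)


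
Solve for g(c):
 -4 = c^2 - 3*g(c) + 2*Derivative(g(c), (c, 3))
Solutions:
 g(c) = C3*exp(2^(2/3)*3^(1/3)*c/2) + c^2/3 + (C1*sin(2^(2/3)*3^(5/6)*c/4) + C2*cos(2^(2/3)*3^(5/6)*c/4))*exp(-2^(2/3)*3^(1/3)*c/4) + 4/3


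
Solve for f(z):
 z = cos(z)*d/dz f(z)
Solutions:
 f(z) = C1 + Integral(z/cos(z), z)


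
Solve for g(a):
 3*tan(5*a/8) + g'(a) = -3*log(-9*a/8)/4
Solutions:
 g(a) = C1 - 3*a*log(-a)/4 - 3*a*log(3)/2 + 3*a/4 + 9*a*log(2)/4 + 24*log(cos(5*a/8))/5


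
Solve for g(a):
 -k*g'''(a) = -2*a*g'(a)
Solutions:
 g(a) = C1 + Integral(C2*airyai(2^(1/3)*a*(1/k)^(1/3)) + C3*airybi(2^(1/3)*a*(1/k)^(1/3)), a)


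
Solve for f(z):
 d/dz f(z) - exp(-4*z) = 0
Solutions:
 f(z) = C1 - exp(-4*z)/4


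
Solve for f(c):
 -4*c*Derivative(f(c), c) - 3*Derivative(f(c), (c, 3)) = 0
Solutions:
 f(c) = C1 + Integral(C2*airyai(-6^(2/3)*c/3) + C3*airybi(-6^(2/3)*c/3), c)


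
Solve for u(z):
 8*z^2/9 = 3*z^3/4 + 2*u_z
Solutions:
 u(z) = C1 - 3*z^4/32 + 4*z^3/27


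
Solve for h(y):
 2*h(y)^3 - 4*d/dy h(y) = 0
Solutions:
 h(y) = -sqrt(-1/(C1 + y))
 h(y) = sqrt(-1/(C1 + y))


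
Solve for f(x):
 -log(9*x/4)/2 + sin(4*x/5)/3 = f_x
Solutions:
 f(x) = C1 - x*log(x)/2 - x*log(3) + x/2 + x*log(2) - 5*cos(4*x/5)/12


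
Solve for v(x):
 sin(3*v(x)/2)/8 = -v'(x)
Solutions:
 x/8 + log(cos(3*v(x)/2) - 1)/3 - log(cos(3*v(x)/2) + 1)/3 = C1


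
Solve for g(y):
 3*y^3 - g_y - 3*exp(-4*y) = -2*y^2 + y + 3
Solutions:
 g(y) = C1 + 3*y^4/4 + 2*y^3/3 - y^2/2 - 3*y + 3*exp(-4*y)/4


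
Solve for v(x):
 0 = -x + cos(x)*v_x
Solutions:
 v(x) = C1 + Integral(x/cos(x), x)


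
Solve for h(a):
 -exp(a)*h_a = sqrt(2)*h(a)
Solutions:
 h(a) = C1*exp(sqrt(2)*exp(-a))


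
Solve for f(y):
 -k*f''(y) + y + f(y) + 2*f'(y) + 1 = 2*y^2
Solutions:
 f(y) = C1*exp(y*(1 - sqrt(k + 1))/k) + C2*exp(y*(sqrt(k + 1) + 1)/k) + 4*k + 2*y^2 - 9*y + 17


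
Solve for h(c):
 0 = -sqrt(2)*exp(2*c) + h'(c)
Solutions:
 h(c) = C1 + sqrt(2)*exp(2*c)/2


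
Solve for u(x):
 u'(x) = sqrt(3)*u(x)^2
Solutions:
 u(x) = -1/(C1 + sqrt(3)*x)


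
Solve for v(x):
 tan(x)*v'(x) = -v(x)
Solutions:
 v(x) = C1/sin(x)


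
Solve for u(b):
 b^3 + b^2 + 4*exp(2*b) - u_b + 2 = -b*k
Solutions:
 u(b) = C1 + b^4/4 + b^3/3 + b^2*k/2 + 2*b + 2*exp(2*b)


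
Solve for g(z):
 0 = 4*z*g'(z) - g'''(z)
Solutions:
 g(z) = C1 + Integral(C2*airyai(2^(2/3)*z) + C3*airybi(2^(2/3)*z), z)


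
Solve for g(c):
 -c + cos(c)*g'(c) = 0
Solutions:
 g(c) = C1 + Integral(c/cos(c), c)


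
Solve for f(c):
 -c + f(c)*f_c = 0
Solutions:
 f(c) = -sqrt(C1 + c^2)
 f(c) = sqrt(C1 + c^2)


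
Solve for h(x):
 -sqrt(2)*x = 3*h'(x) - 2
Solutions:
 h(x) = C1 - sqrt(2)*x^2/6 + 2*x/3


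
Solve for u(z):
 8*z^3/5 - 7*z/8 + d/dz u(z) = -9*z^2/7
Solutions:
 u(z) = C1 - 2*z^4/5 - 3*z^3/7 + 7*z^2/16


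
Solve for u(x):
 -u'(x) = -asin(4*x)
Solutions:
 u(x) = C1 + x*asin(4*x) + sqrt(1 - 16*x^2)/4


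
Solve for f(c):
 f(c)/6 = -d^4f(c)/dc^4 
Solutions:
 f(c) = (C1*sin(2^(1/4)*3^(3/4)*c/6) + C2*cos(2^(1/4)*3^(3/4)*c/6))*exp(-2^(1/4)*3^(3/4)*c/6) + (C3*sin(2^(1/4)*3^(3/4)*c/6) + C4*cos(2^(1/4)*3^(3/4)*c/6))*exp(2^(1/4)*3^(3/4)*c/6)


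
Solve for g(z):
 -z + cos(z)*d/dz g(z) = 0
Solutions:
 g(z) = C1 + Integral(z/cos(z), z)


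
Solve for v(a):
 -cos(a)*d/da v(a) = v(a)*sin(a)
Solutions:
 v(a) = C1*cos(a)


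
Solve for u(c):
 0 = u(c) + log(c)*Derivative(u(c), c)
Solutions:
 u(c) = C1*exp(-li(c))


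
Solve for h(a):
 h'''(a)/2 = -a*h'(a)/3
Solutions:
 h(a) = C1 + Integral(C2*airyai(-2^(1/3)*3^(2/3)*a/3) + C3*airybi(-2^(1/3)*3^(2/3)*a/3), a)


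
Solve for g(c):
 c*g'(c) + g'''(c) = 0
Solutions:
 g(c) = C1 + Integral(C2*airyai(-c) + C3*airybi(-c), c)


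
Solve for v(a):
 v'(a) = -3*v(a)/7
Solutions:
 v(a) = C1*exp(-3*a/7)


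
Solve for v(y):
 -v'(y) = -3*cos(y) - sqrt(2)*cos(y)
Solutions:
 v(y) = C1 + sqrt(2)*sin(y) + 3*sin(y)


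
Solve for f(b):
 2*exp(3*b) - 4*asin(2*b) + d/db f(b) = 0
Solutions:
 f(b) = C1 + 4*b*asin(2*b) + 2*sqrt(1 - 4*b^2) - 2*exp(3*b)/3


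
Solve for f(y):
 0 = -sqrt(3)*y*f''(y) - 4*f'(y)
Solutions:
 f(y) = C1 + C2*y^(1 - 4*sqrt(3)/3)


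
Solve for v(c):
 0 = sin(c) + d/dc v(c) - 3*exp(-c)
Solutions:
 v(c) = C1 + cos(c) - 3*exp(-c)


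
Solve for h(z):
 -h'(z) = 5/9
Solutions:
 h(z) = C1 - 5*z/9


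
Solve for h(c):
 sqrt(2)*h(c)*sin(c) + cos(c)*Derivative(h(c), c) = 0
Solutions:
 h(c) = C1*cos(c)^(sqrt(2))


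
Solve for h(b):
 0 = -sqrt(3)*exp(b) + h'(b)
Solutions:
 h(b) = C1 + sqrt(3)*exp(b)


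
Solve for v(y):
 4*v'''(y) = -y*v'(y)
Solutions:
 v(y) = C1 + Integral(C2*airyai(-2^(1/3)*y/2) + C3*airybi(-2^(1/3)*y/2), y)


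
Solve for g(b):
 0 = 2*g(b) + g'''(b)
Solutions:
 g(b) = C3*exp(-2^(1/3)*b) + (C1*sin(2^(1/3)*sqrt(3)*b/2) + C2*cos(2^(1/3)*sqrt(3)*b/2))*exp(2^(1/3)*b/2)


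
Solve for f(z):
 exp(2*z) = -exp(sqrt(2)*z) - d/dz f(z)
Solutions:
 f(z) = C1 - exp(2*z)/2 - sqrt(2)*exp(sqrt(2)*z)/2


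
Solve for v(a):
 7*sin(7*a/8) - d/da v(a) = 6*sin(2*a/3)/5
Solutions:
 v(a) = C1 + 9*cos(2*a/3)/5 - 8*cos(7*a/8)


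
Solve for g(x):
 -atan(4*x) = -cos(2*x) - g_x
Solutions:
 g(x) = C1 + x*atan(4*x) - log(16*x^2 + 1)/8 - sin(2*x)/2


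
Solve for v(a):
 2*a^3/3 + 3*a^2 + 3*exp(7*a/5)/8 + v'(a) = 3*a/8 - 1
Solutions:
 v(a) = C1 - a^4/6 - a^3 + 3*a^2/16 - a - 15*exp(7*a/5)/56


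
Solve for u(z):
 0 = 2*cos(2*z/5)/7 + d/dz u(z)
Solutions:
 u(z) = C1 - 5*sin(2*z/5)/7


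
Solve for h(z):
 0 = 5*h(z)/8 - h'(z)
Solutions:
 h(z) = C1*exp(5*z/8)


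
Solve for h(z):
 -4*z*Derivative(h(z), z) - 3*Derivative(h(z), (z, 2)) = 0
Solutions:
 h(z) = C1 + C2*erf(sqrt(6)*z/3)


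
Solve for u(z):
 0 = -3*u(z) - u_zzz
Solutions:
 u(z) = C3*exp(-3^(1/3)*z) + (C1*sin(3^(5/6)*z/2) + C2*cos(3^(5/6)*z/2))*exp(3^(1/3)*z/2)


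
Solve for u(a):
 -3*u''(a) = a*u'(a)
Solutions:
 u(a) = C1 + C2*erf(sqrt(6)*a/6)


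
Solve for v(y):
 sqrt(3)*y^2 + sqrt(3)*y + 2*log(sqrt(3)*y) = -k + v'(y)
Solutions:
 v(y) = C1 + k*y + sqrt(3)*y^3/3 + sqrt(3)*y^2/2 + 2*y*log(y) - 2*y + y*log(3)


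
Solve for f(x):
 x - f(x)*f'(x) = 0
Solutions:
 f(x) = -sqrt(C1 + x^2)
 f(x) = sqrt(C1 + x^2)


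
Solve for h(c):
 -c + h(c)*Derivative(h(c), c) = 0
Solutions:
 h(c) = -sqrt(C1 + c^2)
 h(c) = sqrt(C1 + c^2)


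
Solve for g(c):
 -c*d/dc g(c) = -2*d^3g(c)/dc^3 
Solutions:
 g(c) = C1 + Integral(C2*airyai(2^(2/3)*c/2) + C3*airybi(2^(2/3)*c/2), c)


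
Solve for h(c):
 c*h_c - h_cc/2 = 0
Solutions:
 h(c) = C1 + C2*erfi(c)


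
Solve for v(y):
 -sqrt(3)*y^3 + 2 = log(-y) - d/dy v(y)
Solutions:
 v(y) = C1 + sqrt(3)*y^4/4 + y*log(-y) - 3*y


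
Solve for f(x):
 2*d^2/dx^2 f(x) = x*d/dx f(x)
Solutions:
 f(x) = C1 + C2*erfi(x/2)


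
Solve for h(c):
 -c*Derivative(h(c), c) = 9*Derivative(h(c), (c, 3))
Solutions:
 h(c) = C1 + Integral(C2*airyai(-3^(1/3)*c/3) + C3*airybi(-3^(1/3)*c/3), c)


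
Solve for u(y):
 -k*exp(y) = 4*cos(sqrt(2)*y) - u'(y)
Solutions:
 u(y) = C1 + k*exp(y) + 2*sqrt(2)*sin(sqrt(2)*y)


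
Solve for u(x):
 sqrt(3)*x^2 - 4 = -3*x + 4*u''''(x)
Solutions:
 u(x) = C1 + C2*x + C3*x^2 + C4*x^3 + sqrt(3)*x^6/1440 + x^5/160 - x^4/24


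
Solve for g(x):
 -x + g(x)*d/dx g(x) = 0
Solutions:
 g(x) = -sqrt(C1 + x^2)
 g(x) = sqrt(C1 + x^2)


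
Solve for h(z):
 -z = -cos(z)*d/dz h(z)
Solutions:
 h(z) = C1 + Integral(z/cos(z), z)


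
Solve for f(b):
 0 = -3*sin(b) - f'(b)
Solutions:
 f(b) = C1 + 3*cos(b)


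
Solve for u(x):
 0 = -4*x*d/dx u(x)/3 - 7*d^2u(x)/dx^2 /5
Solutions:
 u(x) = C1 + C2*erf(sqrt(210)*x/21)


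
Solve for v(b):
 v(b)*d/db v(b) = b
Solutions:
 v(b) = -sqrt(C1 + b^2)
 v(b) = sqrt(C1 + b^2)


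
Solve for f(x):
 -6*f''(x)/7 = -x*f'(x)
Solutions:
 f(x) = C1 + C2*erfi(sqrt(21)*x/6)


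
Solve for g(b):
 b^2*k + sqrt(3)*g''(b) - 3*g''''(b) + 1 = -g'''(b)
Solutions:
 g(b) = C1 + C2*b + C3*exp(b*(1 - sqrt(1 + 12*sqrt(3)))/6) + C4*exp(b*(1 + sqrt(1 + 12*sqrt(3)))/6) - sqrt(3)*b^4*k/36 + b^3*k/9 + b^2*(-k - sqrt(3)*k/9 - sqrt(3)/6)


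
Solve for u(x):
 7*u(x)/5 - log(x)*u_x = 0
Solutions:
 u(x) = C1*exp(7*li(x)/5)


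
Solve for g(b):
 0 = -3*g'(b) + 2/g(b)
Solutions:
 g(b) = -sqrt(C1 + 12*b)/3
 g(b) = sqrt(C1 + 12*b)/3


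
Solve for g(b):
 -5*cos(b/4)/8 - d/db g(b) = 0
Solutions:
 g(b) = C1 - 5*sin(b/4)/2


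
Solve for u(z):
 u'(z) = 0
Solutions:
 u(z) = C1


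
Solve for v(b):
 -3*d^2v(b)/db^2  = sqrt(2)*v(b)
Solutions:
 v(b) = C1*sin(2^(1/4)*sqrt(3)*b/3) + C2*cos(2^(1/4)*sqrt(3)*b/3)


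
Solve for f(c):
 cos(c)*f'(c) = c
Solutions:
 f(c) = C1 + Integral(c/cos(c), c)


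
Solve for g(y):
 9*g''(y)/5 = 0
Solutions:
 g(y) = C1 + C2*y


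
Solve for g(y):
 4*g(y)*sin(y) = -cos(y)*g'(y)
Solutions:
 g(y) = C1*cos(y)^4


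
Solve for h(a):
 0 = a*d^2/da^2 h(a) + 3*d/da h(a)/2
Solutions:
 h(a) = C1 + C2/sqrt(a)


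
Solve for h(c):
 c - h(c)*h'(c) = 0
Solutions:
 h(c) = -sqrt(C1 + c^2)
 h(c) = sqrt(C1 + c^2)


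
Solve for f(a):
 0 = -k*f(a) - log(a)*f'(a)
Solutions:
 f(a) = C1*exp(-k*li(a))


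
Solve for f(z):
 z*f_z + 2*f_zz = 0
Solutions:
 f(z) = C1 + C2*erf(z/2)


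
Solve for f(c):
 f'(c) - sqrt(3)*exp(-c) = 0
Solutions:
 f(c) = C1 - sqrt(3)*exp(-c)


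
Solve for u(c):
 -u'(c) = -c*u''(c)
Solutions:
 u(c) = C1 + C2*c^2


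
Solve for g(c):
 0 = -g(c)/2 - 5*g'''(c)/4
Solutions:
 g(c) = C3*exp(-2^(1/3)*5^(2/3)*c/5) + (C1*sin(2^(1/3)*sqrt(3)*5^(2/3)*c/10) + C2*cos(2^(1/3)*sqrt(3)*5^(2/3)*c/10))*exp(2^(1/3)*5^(2/3)*c/10)


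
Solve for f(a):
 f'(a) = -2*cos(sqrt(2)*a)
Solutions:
 f(a) = C1 - sqrt(2)*sin(sqrt(2)*a)


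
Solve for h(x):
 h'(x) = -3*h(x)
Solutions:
 h(x) = C1*exp(-3*x)


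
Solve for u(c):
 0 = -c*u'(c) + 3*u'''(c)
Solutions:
 u(c) = C1 + Integral(C2*airyai(3^(2/3)*c/3) + C3*airybi(3^(2/3)*c/3), c)


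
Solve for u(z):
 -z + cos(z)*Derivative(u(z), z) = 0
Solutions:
 u(z) = C1 + Integral(z/cos(z), z)


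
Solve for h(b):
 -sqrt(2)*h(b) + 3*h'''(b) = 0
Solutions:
 h(b) = C3*exp(2^(1/6)*3^(2/3)*b/3) + (C1*sin(6^(1/6)*b/2) + C2*cos(6^(1/6)*b/2))*exp(-2^(1/6)*3^(2/3)*b/6)


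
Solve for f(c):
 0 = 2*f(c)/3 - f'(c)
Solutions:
 f(c) = C1*exp(2*c/3)


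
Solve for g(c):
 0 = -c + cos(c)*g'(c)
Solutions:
 g(c) = C1 + Integral(c/cos(c), c)


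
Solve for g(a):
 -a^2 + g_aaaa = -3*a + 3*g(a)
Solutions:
 g(a) = C1*exp(-3^(1/4)*a) + C2*exp(3^(1/4)*a) + C3*sin(3^(1/4)*a) + C4*cos(3^(1/4)*a) - a^2/3 + a


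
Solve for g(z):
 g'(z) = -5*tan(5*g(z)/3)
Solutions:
 g(z) = -3*asin(C1*exp(-25*z/3))/5 + 3*pi/5
 g(z) = 3*asin(C1*exp(-25*z/3))/5


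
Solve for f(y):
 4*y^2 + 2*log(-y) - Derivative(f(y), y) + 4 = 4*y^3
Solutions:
 f(y) = C1 - y^4 + 4*y^3/3 + 2*y*log(-y) + 2*y


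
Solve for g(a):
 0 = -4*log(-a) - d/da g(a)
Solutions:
 g(a) = C1 - 4*a*log(-a) + 4*a


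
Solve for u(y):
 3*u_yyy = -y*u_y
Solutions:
 u(y) = C1 + Integral(C2*airyai(-3^(2/3)*y/3) + C3*airybi(-3^(2/3)*y/3), y)


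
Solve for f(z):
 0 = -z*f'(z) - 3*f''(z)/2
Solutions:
 f(z) = C1 + C2*erf(sqrt(3)*z/3)


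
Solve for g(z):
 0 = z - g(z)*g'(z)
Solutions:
 g(z) = -sqrt(C1 + z^2)
 g(z) = sqrt(C1 + z^2)


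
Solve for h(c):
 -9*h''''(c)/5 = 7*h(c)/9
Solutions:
 h(c) = (C1*sin(sqrt(2)*35^(1/4)*c/6) + C2*cos(sqrt(2)*35^(1/4)*c/6))*exp(-sqrt(2)*35^(1/4)*c/6) + (C3*sin(sqrt(2)*35^(1/4)*c/6) + C4*cos(sqrt(2)*35^(1/4)*c/6))*exp(sqrt(2)*35^(1/4)*c/6)


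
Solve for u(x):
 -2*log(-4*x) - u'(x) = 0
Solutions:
 u(x) = C1 - 2*x*log(-x) + 2*x*(1 - 2*log(2))


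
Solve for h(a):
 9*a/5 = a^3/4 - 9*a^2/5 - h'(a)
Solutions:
 h(a) = C1 + a^4/16 - 3*a^3/5 - 9*a^2/10


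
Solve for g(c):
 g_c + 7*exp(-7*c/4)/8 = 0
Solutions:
 g(c) = C1 + exp(-7*c/4)/2


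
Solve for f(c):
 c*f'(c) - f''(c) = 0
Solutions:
 f(c) = C1 + C2*erfi(sqrt(2)*c/2)


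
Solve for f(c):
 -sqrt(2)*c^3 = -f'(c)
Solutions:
 f(c) = C1 + sqrt(2)*c^4/4


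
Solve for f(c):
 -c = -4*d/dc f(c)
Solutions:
 f(c) = C1 + c^2/8


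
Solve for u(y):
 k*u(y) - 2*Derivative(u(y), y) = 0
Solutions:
 u(y) = C1*exp(k*y/2)


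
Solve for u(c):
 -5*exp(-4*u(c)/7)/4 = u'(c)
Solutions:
 u(c) = 7*log(-I*(C1 - 5*c/7)^(1/4))
 u(c) = 7*log(I*(C1 - 5*c/7)^(1/4))
 u(c) = 7*log(-(C1 - 5*c/7)^(1/4))
 u(c) = 7*log(C1 - 5*c/7)/4


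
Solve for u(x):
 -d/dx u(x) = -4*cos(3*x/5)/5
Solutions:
 u(x) = C1 + 4*sin(3*x/5)/3


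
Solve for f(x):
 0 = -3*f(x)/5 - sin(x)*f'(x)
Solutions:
 f(x) = C1*(cos(x) + 1)^(3/10)/(cos(x) - 1)^(3/10)


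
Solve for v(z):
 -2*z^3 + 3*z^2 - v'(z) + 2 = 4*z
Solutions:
 v(z) = C1 - z^4/2 + z^3 - 2*z^2 + 2*z


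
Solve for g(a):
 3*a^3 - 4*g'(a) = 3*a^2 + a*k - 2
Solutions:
 g(a) = C1 + 3*a^4/16 - a^3/4 - a^2*k/8 + a/2


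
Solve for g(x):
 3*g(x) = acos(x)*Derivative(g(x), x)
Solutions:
 g(x) = C1*exp(3*Integral(1/acos(x), x))


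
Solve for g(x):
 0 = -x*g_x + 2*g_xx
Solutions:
 g(x) = C1 + C2*erfi(x/2)


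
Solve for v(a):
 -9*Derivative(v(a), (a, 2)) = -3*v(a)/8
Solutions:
 v(a) = C1*exp(-sqrt(6)*a/12) + C2*exp(sqrt(6)*a/12)


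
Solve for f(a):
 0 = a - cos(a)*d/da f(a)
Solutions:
 f(a) = C1 + Integral(a/cos(a), a)


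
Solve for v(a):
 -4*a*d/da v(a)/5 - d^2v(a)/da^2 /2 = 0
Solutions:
 v(a) = C1 + C2*erf(2*sqrt(5)*a/5)


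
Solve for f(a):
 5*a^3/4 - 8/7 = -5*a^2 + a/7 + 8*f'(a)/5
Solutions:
 f(a) = C1 + 25*a^4/128 + 25*a^3/24 - 5*a^2/112 - 5*a/7


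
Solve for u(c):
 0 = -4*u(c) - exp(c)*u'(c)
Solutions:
 u(c) = C1*exp(4*exp(-c))


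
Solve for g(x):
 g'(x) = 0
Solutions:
 g(x) = C1


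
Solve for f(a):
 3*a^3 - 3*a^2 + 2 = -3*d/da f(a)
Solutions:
 f(a) = C1 - a^4/4 + a^3/3 - 2*a/3


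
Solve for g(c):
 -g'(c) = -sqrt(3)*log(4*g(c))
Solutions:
 -sqrt(3)*Integral(1/(log(_y) + 2*log(2)), (_y, g(c)))/3 = C1 - c


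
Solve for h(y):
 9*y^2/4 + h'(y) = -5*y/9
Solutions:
 h(y) = C1 - 3*y^3/4 - 5*y^2/18


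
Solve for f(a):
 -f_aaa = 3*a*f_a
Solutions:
 f(a) = C1 + Integral(C2*airyai(-3^(1/3)*a) + C3*airybi(-3^(1/3)*a), a)


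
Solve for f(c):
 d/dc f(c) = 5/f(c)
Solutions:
 f(c) = -sqrt(C1 + 10*c)
 f(c) = sqrt(C1 + 10*c)


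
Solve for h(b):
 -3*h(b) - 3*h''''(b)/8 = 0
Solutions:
 h(b) = (C1*sin(2^(1/4)*b) + C2*cos(2^(1/4)*b))*exp(-2^(1/4)*b) + (C3*sin(2^(1/4)*b) + C4*cos(2^(1/4)*b))*exp(2^(1/4)*b)


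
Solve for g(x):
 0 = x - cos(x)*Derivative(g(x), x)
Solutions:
 g(x) = C1 + Integral(x/cos(x), x)


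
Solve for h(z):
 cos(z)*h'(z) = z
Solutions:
 h(z) = C1 + Integral(z/cos(z), z)


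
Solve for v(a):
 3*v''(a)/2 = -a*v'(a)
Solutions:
 v(a) = C1 + C2*erf(sqrt(3)*a/3)


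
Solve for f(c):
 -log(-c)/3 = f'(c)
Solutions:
 f(c) = C1 - c*log(-c)/3 + c/3


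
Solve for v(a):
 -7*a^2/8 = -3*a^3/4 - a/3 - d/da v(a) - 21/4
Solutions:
 v(a) = C1 - 3*a^4/16 + 7*a^3/24 - a^2/6 - 21*a/4


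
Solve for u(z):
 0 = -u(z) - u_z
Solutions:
 u(z) = C1*exp(-z)


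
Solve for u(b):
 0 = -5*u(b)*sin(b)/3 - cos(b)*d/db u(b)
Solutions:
 u(b) = C1*cos(b)^(5/3)


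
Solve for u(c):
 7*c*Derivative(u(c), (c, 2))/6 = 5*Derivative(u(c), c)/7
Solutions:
 u(c) = C1 + C2*c^(79/49)


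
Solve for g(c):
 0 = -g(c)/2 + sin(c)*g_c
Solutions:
 g(c) = C1*(cos(c) - 1)^(1/4)/(cos(c) + 1)^(1/4)


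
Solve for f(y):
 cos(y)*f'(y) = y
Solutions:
 f(y) = C1 + Integral(y/cos(y), y)


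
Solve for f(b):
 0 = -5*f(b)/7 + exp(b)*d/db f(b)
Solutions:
 f(b) = C1*exp(-5*exp(-b)/7)


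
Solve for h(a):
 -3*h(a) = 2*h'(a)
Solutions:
 h(a) = C1*exp(-3*a/2)


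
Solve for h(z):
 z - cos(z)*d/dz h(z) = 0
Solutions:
 h(z) = C1 + Integral(z/cos(z), z)


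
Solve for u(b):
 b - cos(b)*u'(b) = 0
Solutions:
 u(b) = C1 + Integral(b/cos(b), b)


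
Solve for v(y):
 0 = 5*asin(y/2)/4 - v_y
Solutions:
 v(y) = C1 + 5*y*asin(y/2)/4 + 5*sqrt(4 - y^2)/4


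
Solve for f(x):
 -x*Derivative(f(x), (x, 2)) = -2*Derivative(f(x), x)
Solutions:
 f(x) = C1 + C2*x^3


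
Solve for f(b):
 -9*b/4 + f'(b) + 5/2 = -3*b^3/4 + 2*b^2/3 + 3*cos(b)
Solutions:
 f(b) = C1 - 3*b^4/16 + 2*b^3/9 + 9*b^2/8 - 5*b/2 + 3*sin(b)


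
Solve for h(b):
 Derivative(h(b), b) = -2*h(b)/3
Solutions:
 h(b) = C1*exp(-2*b/3)


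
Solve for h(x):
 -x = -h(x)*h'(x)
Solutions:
 h(x) = -sqrt(C1 + x^2)
 h(x) = sqrt(C1 + x^2)


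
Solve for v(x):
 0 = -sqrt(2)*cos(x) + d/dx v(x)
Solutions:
 v(x) = C1 + sqrt(2)*sin(x)


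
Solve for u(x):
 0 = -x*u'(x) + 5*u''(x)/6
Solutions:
 u(x) = C1 + C2*erfi(sqrt(15)*x/5)


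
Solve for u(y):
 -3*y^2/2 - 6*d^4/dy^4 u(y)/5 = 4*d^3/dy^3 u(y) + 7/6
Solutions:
 u(y) = C1 + C2*y + C3*y^2 + C4*exp(-10*y/3) - y^5/160 + 3*y^4/320 - 431*y^3/7200


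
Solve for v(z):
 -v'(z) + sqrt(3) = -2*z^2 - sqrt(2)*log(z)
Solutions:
 v(z) = C1 + 2*z^3/3 + sqrt(2)*z*log(z) - sqrt(2)*z + sqrt(3)*z


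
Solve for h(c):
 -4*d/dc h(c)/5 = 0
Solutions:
 h(c) = C1


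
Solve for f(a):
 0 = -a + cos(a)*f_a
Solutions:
 f(a) = C1 + Integral(a/cos(a), a)


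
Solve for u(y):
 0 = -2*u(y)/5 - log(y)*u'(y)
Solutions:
 u(y) = C1*exp(-2*li(y)/5)


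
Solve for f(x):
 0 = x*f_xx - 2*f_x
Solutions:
 f(x) = C1 + C2*x^3


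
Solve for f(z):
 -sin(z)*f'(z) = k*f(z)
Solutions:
 f(z) = C1*exp(k*(-log(cos(z) - 1) + log(cos(z) + 1))/2)


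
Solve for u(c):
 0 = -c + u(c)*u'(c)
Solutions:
 u(c) = -sqrt(C1 + c^2)
 u(c) = sqrt(C1 + c^2)


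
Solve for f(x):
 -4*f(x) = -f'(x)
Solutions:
 f(x) = C1*exp(4*x)


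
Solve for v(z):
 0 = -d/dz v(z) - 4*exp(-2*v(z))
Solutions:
 v(z) = log(-sqrt(C1 - 8*z))
 v(z) = log(C1 - 8*z)/2


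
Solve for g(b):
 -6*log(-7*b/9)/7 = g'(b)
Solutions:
 g(b) = C1 - 6*b*log(-b)/7 + 6*b*(-log(7) + 1 + 2*log(3))/7


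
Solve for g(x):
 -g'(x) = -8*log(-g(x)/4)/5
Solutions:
 -5*Integral(1/(log(-_y) - 2*log(2)), (_y, g(x)))/8 = C1 - x


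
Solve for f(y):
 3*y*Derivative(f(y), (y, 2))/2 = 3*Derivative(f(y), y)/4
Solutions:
 f(y) = C1 + C2*y^(3/2)


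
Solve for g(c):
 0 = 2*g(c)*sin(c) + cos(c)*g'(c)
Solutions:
 g(c) = C1*cos(c)^2


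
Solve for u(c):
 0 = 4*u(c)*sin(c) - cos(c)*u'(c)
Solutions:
 u(c) = C1/cos(c)^4


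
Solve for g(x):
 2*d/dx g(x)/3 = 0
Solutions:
 g(x) = C1


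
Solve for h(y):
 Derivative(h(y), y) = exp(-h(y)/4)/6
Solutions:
 h(y) = 4*log(C1 + y/24)


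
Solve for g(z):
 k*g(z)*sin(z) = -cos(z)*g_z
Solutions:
 g(z) = C1*exp(k*log(cos(z)))


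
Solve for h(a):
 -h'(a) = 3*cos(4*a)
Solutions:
 h(a) = C1 - 3*sin(4*a)/4


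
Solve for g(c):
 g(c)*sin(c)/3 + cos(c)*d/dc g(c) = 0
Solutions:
 g(c) = C1*cos(c)^(1/3)


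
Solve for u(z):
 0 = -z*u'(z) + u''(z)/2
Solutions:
 u(z) = C1 + C2*erfi(z)


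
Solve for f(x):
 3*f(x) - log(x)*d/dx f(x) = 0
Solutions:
 f(x) = C1*exp(3*li(x))


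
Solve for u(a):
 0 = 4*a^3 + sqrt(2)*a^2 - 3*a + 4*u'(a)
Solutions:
 u(a) = C1 - a^4/4 - sqrt(2)*a^3/12 + 3*a^2/8


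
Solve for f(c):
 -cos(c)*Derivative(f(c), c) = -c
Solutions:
 f(c) = C1 + Integral(c/cos(c), c)


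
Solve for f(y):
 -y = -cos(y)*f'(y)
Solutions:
 f(y) = C1 + Integral(y/cos(y), y)


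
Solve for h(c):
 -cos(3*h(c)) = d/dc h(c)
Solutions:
 h(c) = -asin((C1 + exp(6*c))/(C1 - exp(6*c)))/3 + pi/3
 h(c) = asin((C1 + exp(6*c))/(C1 - exp(6*c)))/3


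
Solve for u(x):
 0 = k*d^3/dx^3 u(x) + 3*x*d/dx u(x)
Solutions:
 u(x) = C1 + Integral(C2*airyai(3^(1/3)*x*(-1/k)^(1/3)) + C3*airybi(3^(1/3)*x*(-1/k)^(1/3)), x)


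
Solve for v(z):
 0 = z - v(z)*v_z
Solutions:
 v(z) = -sqrt(C1 + z^2)
 v(z) = sqrt(C1 + z^2)


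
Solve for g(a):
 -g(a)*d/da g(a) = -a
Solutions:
 g(a) = -sqrt(C1 + a^2)
 g(a) = sqrt(C1 + a^2)


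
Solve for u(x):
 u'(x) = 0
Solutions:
 u(x) = C1


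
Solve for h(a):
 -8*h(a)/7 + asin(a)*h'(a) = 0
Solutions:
 h(a) = C1*exp(8*Integral(1/asin(a), a)/7)


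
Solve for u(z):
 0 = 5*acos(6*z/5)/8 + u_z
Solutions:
 u(z) = C1 - 5*z*acos(6*z/5)/8 + 5*sqrt(25 - 36*z^2)/48


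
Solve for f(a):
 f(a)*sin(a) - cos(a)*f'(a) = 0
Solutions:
 f(a) = C1/cos(a)


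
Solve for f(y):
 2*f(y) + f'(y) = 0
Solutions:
 f(y) = C1*exp(-2*y)


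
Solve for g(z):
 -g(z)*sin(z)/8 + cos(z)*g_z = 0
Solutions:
 g(z) = C1/cos(z)^(1/8)


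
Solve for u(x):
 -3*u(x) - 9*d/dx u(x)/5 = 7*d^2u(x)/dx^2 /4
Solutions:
 u(x) = (C1*sin(4*sqrt(111)*x/35) + C2*cos(4*sqrt(111)*x/35))*exp(-18*x/35)


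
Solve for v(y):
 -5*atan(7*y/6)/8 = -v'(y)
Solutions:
 v(y) = C1 + 5*y*atan(7*y/6)/8 - 15*log(49*y^2 + 36)/56


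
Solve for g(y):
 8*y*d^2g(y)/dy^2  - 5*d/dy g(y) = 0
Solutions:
 g(y) = C1 + C2*y^(13/8)


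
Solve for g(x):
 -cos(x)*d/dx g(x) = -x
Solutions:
 g(x) = C1 + Integral(x/cos(x), x)


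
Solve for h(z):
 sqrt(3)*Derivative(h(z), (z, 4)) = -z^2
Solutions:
 h(z) = C1 + C2*z + C3*z^2 + C4*z^3 - sqrt(3)*z^6/1080


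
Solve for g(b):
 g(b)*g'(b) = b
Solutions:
 g(b) = -sqrt(C1 + b^2)
 g(b) = sqrt(C1 + b^2)


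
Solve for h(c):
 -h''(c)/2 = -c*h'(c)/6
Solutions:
 h(c) = C1 + C2*erfi(sqrt(6)*c/6)


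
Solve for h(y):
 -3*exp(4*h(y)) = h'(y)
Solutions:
 h(y) = log(-I*(1/(C1 + 12*y))^(1/4))
 h(y) = log(I*(1/(C1 + 12*y))^(1/4))
 h(y) = log(-(1/(C1 + 12*y))^(1/4))
 h(y) = log(1/(C1 + 12*y))/4


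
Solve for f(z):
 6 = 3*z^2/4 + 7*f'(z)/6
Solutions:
 f(z) = C1 - 3*z^3/14 + 36*z/7


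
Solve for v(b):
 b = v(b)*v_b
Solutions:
 v(b) = -sqrt(C1 + b^2)
 v(b) = sqrt(C1 + b^2)


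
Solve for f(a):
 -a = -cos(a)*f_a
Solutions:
 f(a) = C1 + Integral(a/cos(a), a)


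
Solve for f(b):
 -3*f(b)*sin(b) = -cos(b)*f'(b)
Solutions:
 f(b) = C1/cos(b)^3


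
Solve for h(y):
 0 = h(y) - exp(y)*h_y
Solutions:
 h(y) = C1*exp(-exp(-y))


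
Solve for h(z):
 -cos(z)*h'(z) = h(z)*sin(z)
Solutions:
 h(z) = C1*cos(z)


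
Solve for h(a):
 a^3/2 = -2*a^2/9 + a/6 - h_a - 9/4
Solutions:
 h(a) = C1 - a^4/8 - 2*a^3/27 + a^2/12 - 9*a/4


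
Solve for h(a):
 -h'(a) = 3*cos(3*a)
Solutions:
 h(a) = C1 - sin(3*a)


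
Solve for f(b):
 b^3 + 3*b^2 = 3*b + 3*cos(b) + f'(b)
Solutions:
 f(b) = C1 + b^4/4 + b^3 - 3*b^2/2 - 3*sin(b)


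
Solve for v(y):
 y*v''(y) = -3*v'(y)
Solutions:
 v(y) = C1 + C2/y^2


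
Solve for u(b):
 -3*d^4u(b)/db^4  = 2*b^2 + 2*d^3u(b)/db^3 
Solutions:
 u(b) = C1 + C2*b + C3*b^2 + C4*exp(-2*b/3) - b^5/60 + b^4/8 - 3*b^3/4


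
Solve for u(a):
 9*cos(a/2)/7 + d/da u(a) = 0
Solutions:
 u(a) = C1 - 18*sin(a/2)/7


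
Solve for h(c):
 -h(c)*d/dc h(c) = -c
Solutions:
 h(c) = -sqrt(C1 + c^2)
 h(c) = sqrt(C1 + c^2)


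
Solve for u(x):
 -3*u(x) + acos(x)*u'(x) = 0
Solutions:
 u(x) = C1*exp(3*Integral(1/acos(x), x))


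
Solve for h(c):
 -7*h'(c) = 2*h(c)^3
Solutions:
 h(c) = -sqrt(14)*sqrt(-1/(C1 - 2*c))/2
 h(c) = sqrt(14)*sqrt(-1/(C1 - 2*c))/2


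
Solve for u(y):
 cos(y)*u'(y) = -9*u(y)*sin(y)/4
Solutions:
 u(y) = C1*cos(y)^(9/4)


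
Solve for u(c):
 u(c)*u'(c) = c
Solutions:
 u(c) = -sqrt(C1 + c^2)
 u(c) = sqrt(C1 + c^2)


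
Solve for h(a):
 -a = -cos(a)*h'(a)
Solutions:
 h(a) = C1 + Integral(a/cos(a), a)


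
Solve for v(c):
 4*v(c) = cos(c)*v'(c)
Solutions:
 v(c) = C1*(sin(c)^2 + 2*sin(c) + 1)/(sin(c)^2 - 2*sin(c) + 1)


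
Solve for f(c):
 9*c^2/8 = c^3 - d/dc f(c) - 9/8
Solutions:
 f(c) = C1 + c^4/4 - 3*c^3/8 - 9*c/8


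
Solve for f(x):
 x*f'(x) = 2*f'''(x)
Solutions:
 f(x) = C1 + Integral(C2*airyai(2^(2/3)*x/2) + C3*airybi(2^(2/3)*x/2), x)


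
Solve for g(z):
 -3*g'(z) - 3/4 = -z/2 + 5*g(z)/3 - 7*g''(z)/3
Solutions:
 g(z) = C1*exp(z*(9 - sqrt(221))/14) + C2*exp(z*(9 + sqrt(221))/14) + 3*z/10 - 99/100


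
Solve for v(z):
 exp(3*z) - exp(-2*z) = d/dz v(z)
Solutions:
 v(z) = C1 + exp(3*z)/3 + exp(-2*z)/2


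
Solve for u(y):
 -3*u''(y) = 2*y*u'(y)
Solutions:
 u(y) = C1 + C2*erf(sqrt(3)*y/3)


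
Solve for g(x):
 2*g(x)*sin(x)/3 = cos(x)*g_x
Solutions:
 g(x) = C1/cos(x)^(2/3)


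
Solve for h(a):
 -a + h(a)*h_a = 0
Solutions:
 h(a) = -sqrt(C1 + a^2)
 h(a) = sqrt(C1 + a^2)


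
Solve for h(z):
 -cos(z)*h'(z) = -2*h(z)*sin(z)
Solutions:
 h(z) = C1/cos(z)^2


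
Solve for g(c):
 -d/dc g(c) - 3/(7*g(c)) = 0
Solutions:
 g(c) = -sqrt(C1 - 42*c)/7
 g(c) = sqrt(C1 - 42*c)/7


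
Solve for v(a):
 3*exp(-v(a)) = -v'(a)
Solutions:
 v(a) = log(C1 - 3*a)


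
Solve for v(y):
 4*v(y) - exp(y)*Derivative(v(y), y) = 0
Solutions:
 v(y) = C1*exp(-4*exp(-y))


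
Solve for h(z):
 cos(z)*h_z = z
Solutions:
 h(z) = C1 + Integral(z/cos(z), z)


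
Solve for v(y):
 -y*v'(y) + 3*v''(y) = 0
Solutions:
 v(y) = C1 + C2*erfi(sqrt(6)*y/6)


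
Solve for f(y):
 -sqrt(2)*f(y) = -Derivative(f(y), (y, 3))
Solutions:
 f(y) = C3*exp(2^(1/6)*y) + (C1*sin(2^(1/6)*sqrt(3)*y/2) + C2*cos(2^(1/6)*sqrt(3)*y/2))*exp(-2^(1/6)*y/2)
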